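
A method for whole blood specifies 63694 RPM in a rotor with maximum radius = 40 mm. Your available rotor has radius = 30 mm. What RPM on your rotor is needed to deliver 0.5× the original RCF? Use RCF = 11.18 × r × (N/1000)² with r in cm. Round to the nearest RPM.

52006 RPM

Original rotor: r = 40 mm = 4.0 cm
RCF_original = 11.18 × 4 × (63.694)² = 11.18 × 4 × 4,056.925636 ≈ 181,425.7 × g
Target RCF = 0.5 × 181,425.7 ≈ 90,712.9 × g
Your rotor: r = 30 mm = 3.0 cm
90,712.9 = 11.18 × 3 × (N/1000)²
(N/1000)² = 90,712.9 / 33.54 = 2704.618
N = 1000 × √2704.618 ≈ 52,005.9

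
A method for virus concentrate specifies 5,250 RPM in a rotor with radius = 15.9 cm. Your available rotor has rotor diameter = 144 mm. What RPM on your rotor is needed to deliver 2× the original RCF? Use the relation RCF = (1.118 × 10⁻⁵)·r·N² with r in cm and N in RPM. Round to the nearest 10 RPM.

RCF = 1.118 × 10⁻⁵ × r × N²
RCF_original = 1.118 × 10⁻⁵ × 15.9 × (5250)² = 1.118 × 10⁻⁵ × 15.9 × 27,562,500 ≈ 4,899.6 × g
Target RCF = 2 × 4,899.6 ≈ 9,799.2 × g
Your rotor: r = 144 mm / 2 = 72 mm = 7.2 cm
9,799.2 = 1.118 × 10⁻⁵ × 7.2 × N²
N² = 9,799.2 / (8.0496 × 10⁻⁵) = 121,735,242
N ≈ √121,735,242 ≈ 11,033.4

≈ 11030 RPM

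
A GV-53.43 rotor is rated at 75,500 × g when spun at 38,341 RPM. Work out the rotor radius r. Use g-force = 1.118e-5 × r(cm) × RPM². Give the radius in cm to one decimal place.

r ≈ 4.6 cm

75500 = 1.118 × 10⁻⁵ × r × (38341)²
r = 75500 / (1.118 × 10⁻⁵ × 1,470,032,281) = 75500 / 16434.96 ≈ 4.594 cm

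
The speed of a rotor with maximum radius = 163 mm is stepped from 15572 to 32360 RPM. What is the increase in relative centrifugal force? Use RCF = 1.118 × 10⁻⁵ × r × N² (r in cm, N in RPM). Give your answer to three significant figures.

r = 163 mm = 16.3 cm
RCF₁ = 1.118 × 10⁻⁵ × 16.3 × (15572)² = 1.118 × 10⁻⁵ × 16.3 × 242,487,184 ≈ 44,189.4 × g
RCF₂ = 1.118 × 10⁻⁵ × 16.3 × (32360)² = 1.118 × 10⁻⁵ × 16.3 × 1,047,169,600 ≈ 190,829.9 × g
Increase = 190,829.9 − 44,189.4 = 146,640.5

≈ 147000 ×g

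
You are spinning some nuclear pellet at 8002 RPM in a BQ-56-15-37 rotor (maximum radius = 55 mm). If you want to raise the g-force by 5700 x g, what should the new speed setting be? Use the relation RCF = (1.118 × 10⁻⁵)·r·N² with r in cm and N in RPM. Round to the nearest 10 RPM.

≈ 12520 RPM

r = 55 mm = 5.5 cm
Current RCF = 1.118 × 10⁻⁵ × 5.5 × (8002)² = 1.118 × 10⁻⁵ × 5.5 × 64,032,004 ≈ 3,937.3 × g
Target RCF = 3,937.3 + 5,700 = 9,637.3 × g
N² = 9,637.3 / (6.149 × 10⁻⁵) = 156,729,550
N ≈ √156,729,550 ≈ 12,519.2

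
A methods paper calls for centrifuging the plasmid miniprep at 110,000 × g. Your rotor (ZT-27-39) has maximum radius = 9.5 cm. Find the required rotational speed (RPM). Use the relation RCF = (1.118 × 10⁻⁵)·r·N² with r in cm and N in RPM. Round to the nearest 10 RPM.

32180 RPM

110,000 = 1.118 × 10⁻⁵ × 9.5 × N²
N² = 110,000 / (10.621 × 10⁻⁵) = 1,035,684,022
N ≈ √1,035,684,022 ≈ 32,182.0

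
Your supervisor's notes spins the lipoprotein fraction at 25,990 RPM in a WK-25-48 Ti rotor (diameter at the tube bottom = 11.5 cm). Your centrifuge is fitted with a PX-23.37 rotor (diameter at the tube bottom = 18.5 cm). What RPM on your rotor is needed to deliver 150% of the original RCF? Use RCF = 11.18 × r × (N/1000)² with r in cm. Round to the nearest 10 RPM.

Original rotor: r = 11.5 / 2 = 5.75 cm
RCF_original = 11.18 × 5.75 × (25.99)² = 11.18 × 5.75 × 675.4801 ≈ 43,423.2 × g
Target RCF = 1.5 × 43,423.2 ≈ 65,134.8 × g
Your rotor: r = 18.5 / 2 = 9.25 cm
65,134.8 = 11.18 × 9.25 × (N/1000)²
(N/1000)² = 65,134.8 / 103.415 = 629.839
N = 1000 × √629.839 ≈ 25,096.6

25100 RPM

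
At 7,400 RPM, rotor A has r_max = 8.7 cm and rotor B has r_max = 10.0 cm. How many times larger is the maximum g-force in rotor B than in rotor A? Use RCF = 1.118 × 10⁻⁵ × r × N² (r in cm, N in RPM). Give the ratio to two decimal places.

1.15

At fixed N, RCF ∝ r, so RCF_B/RCF_A = r_B/r_A = 10.0 / 8.7 = 1.1494.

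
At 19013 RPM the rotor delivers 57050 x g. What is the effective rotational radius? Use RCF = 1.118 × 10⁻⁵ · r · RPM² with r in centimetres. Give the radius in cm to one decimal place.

≈ 14.1 cm

57050 = 1.118 × 10⁻⁵ × r × (19013)²
r = 57050 / (1.118 × 10⁻⁵ × 361,494,169) = 57050 / 4041.505 ≈ 14.116 cm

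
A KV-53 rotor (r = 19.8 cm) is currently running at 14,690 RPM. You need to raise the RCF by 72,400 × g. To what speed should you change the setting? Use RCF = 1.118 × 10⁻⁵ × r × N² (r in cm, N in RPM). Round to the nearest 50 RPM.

N₂ ≈ 23300 RPM

Current RCF = 1.118 × 10⁻⁵ × 19.8 × (14690)² = 1.118 × 10⁻⁵ × 19.8 × 215,796,100 ≈ 47,769.5 × g
Target RCF = 47,769.5 + 72,400 = 120,169.5 × g
N² = 120,169.5 / (22.1364 × 10⁻⁵) = 542,859,273
N ≈ √542,859,273 ≈ 23,299.3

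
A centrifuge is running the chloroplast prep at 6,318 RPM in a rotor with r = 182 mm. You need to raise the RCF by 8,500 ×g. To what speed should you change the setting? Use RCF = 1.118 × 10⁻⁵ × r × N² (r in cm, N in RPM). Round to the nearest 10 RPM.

r = 182 mm = 18.2 cm
Current RCF = 1.118 × 10⁻⁵ × 18.2 × (6318)² = 1.118 × 10⁻⁵ × 18.2 × 39,917,124 ≈ 8,122.2 × g
Target RCF = 8,122.2 + 8,500 = 16,622.2 × g
N² = 16,622.2 / (20.3476 × 10⁻⁵) = 81,691,207
N ≈ √81,691,207 ≈ 9,038.3

N₂ ≈ 9040 RPM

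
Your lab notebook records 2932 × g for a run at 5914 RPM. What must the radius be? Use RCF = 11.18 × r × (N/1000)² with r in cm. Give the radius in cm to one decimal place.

2932 = 11.18 × r × (5.914)²
r = 2932 / (11.18 × 34.975396) = 2932 / 391.0249 ≈ 7.498 cm

≈ 7.5 cm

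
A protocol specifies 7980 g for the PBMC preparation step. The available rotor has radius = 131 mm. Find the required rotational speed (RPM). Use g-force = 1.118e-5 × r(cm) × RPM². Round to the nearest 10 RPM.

r = 131 mm = 13.1 cm
RCF = 1.118 × 10⁻⁵ × r × N²
7,980 = 1.118 × 10⁻⁵ × 13.1 × N²
N² = 7,980 / (14.6458 × 10⁻⁵) = 54,486,610
N ≈ √54,486,610 ≈ 7,381.5

≈ 7380 RPM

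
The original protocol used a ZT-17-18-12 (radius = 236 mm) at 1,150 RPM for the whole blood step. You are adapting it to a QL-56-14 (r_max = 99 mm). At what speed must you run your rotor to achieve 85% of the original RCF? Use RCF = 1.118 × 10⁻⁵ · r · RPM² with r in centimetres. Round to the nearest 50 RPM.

Original rotor: r = 236 mm = 23.6 cm
RCF_original = 1.118 × 10⁻⁵ × 23.6 × (1150)² = 1.118 × 10⁻⁵ × 23.6 × 1,322,500 ≈ 348.9 × g
Target RCF = 0.85 × 348.9 ≈ 296.6 × g
Your rotor: r = 99 mm = 9.9 cm
296.6 = 1.118 × 10⁻⁵ × 9.9 × N²
N² = 296.6 / (11.0682 × 10⁻⁵) = 2,679,749
N ≈ √2,679,749 ≈ 1,637.0

≈ 1650 RPM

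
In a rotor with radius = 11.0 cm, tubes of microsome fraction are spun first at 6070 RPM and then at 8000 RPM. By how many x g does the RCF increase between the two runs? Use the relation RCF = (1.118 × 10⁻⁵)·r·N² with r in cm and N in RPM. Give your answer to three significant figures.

RCF₁ = 1.118 × 10⁻⁵ × 11 × (6070)² = 1.118 × 10⁻⁵ × 11 × 36,844,900 ≈ 4,531.2 × g
RCF₂ = 1.118 × 10⁻⁵ × 11 × (8000)² = 1.118 × 10⁻⁵ × 11 × 64,000,000 ≈ 7,870.7 × g
Increase = 7,870.7 − 4,531.2 = 3,339.5

3340 x g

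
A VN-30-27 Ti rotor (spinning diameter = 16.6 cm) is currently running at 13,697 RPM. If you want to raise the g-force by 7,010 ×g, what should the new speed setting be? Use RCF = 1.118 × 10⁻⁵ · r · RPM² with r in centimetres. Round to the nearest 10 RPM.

r = 16.6 / 2 = 8.3 cm
Current RCF = 1.118 × 10⁻⁵ × 8.3 × (13697)² = 1.118 × 10⁻⁵ × 8.3 × 187,607,809 ≈ 17,408.9 × g
Target RCF = 17,408.9 + 7,010 = 24,418.9 × g
N² = 24,418.9 / (9.2794 × 10⁻⁵) = 263,151,712
N ≈ √263,151,712 ≈ 16,222.0

≈ 16220 RPM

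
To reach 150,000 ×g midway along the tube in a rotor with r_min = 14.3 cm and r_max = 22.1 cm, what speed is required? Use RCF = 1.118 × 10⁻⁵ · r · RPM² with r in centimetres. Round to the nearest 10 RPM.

r_avg = (14.3 + 22.1) / 2 = 18.2 cm
150,000 = 1.118 × 10⁻⁵ × 18.2 × N²
N² = 150,000 / (20.3476 × 10⁻⁵) = 737,187,678
N ≈ √737,187,678 ≈ 27,151.2

≈ 27150 RPM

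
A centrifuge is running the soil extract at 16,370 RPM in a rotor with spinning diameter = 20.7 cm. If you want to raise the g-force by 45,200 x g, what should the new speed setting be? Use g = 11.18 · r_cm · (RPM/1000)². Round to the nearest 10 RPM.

r = 20.7 / 2 = 10.35 cm
Current RCF = 11.18 × 10.35 × (16.37)² = 11.18 × 10.35 × 267.9769 ≈ 31,008.4 × g
Target RCF = 31,008.4 + 45,200 = 76,208.4 × g
(N/1000)² = 76,208.4 / 115.713 = 658.5984
N = 1000 × √658.5984 ≈ 25,663.2

N₂ ≈ 25660 RPM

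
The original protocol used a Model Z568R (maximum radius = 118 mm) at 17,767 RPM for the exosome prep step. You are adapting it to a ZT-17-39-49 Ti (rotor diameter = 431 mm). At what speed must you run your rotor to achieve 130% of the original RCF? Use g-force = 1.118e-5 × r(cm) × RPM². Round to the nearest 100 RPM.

Original rotor: r = 118 mm = 11.8 cm
RCF_original = 1.118 × 10⁻⁵ × 11.8 × (17767)² = 1.118 × 10⁻⁵ × 11.8 × 315,666,289 ≈ 41,644 × g
Target RCF = 1.3 × 41,644 ≈ 54,137.2 × g
Your rotor: r = 431 mm / 2 = 215.5 mm = 21.55 cm
54,137.2 = 1.118 × 10⁻⁵ × 21.55 × N²
N² = 54,137.2 / (24.0929 × 10⁻⁵) = 224,701,883
N ≈ √224,701,883 ≈ 14,990.1

15000 RPM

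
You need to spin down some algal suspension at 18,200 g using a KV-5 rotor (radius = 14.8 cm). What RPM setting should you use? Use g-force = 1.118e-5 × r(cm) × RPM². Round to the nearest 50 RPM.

RCF = 1.118 × 10⁻⁵ × r × N²
18,200 = 1.118 × 10⁻⁵ × 14.8 × N²
N² = 18,200 / (16.5464 × 10⁻⁵) = 109,993,715
N ≈ √109,993,715 ≈ 10,487.8

≈ 10500 RPM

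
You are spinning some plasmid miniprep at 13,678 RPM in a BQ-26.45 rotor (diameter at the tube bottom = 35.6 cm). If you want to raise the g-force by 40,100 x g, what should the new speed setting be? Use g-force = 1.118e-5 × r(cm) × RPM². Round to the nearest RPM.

19713 RPM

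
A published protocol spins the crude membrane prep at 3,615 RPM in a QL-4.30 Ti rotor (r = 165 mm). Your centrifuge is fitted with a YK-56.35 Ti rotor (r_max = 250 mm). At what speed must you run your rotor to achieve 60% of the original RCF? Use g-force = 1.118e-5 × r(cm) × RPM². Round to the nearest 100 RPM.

Original rotor: r = 165 mm = 16.5 cm
RCF = 1.118 × 10⁻⁵ × r × N²
RCF_original = 1.118 × 10⁻⁵ × 16.5 × (3615)² = 1.118 × 10⁻⁵ × 16.5 × 13,068,225 ≈ 2,410.7 × g
Target RCF = 0.6 × 2,410.7 ≈ 1,446.4 × g
Your rotor: r = 250 mm = 25.0 cm
1,446.4 = 1.118 × 10⁻⁵ × 25 × N²
N² = 1,446.4 / (27.95 × 10⁻⁵) = 5,174,955
N ≈ √5,174,955 ≈ 2,274.9

≈ 2300 RPM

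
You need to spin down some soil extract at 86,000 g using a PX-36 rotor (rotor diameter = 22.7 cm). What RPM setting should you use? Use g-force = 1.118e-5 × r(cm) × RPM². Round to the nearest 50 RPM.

≈ 26050 RPM

r = 22.7 / 2 = 11.35 cm
RCF = 1.118 × 10⁻⁵ × r × N²
86,000 = 1.118 × 10⁻⁵ × 11.35 × N²
N² = 86,000 / (12.6893 × 10⁻⁵) = 677,736,361
N ≈ √677,736,361 ≈ 26,033.4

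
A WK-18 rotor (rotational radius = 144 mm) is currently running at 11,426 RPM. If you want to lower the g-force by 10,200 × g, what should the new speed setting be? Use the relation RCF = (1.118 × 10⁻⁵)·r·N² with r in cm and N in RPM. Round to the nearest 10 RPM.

r = 144 mm = 14.4 cm
Current RCF = 1.118 × 10⁻⁵ × 14.4 × (11426)² = 1.118 × 10⁻⁵ × 14.4 × 130,553,476 ≈ 21,018.1 × g
Target RCF = 21,018.1 − 10,200 = 10,818.1 × g
N² = 10,818.1 / (16.0992 × 10⁻⁵) = 67,196,507
N ≈ √67,196,507 ≈ 8,197.3

8200 RPM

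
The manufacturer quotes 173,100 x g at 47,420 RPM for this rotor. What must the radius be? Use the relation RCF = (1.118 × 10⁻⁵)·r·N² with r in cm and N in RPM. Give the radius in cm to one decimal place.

173100 = 1.118 × 10⁻⁵ × r × (47420)²
r = 173100 / (1.118 × 10⁻⁵ × 2,248,656,400) = 173100 / 25139.98 ≈ 6.885 cm

6.9 cm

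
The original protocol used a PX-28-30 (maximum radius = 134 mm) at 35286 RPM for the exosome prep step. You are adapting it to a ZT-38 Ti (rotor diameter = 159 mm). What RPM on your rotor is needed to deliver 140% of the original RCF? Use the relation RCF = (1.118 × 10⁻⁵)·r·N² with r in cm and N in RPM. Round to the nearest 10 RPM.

≈ 54200 RPM

Original rotor: r = 134 mm = 13.4 cm
RCF_original = 1.118 × 10⁻⁵ × 13.4 × (35286)² = 1.118 × 10⁻⁵ × 13.4 × 1,245,101,796 ≈ 186,531.2 × g
Target RCF = 1.4 × 186,531.2 ≈ 261,143.7 × g
Your rotor: r = 159 mm / 2 = 79.5 mm = 7.95 cm
261,143.7 = 1.118 × 10⁻⁵ × 7.95 × N²
N² = 261,143.7 / (8.8881 × 10⁻⁵) = 2,938,127,384
N ≈ √2,938,127,384 ≈ 54,204.5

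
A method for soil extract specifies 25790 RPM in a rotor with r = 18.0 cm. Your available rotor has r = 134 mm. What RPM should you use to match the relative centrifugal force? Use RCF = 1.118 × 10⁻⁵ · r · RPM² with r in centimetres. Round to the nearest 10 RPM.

RCF_original = 1.118 × 10⁻⁵ × 18 × (25790)² = 1.118 × 10⁻⁵ × 18 × 665,124,100 ≈ 133,849.6 × g
Your rotor: r = 134 mm = 13.4 cm
133,849.6 = 1.118 × 10⁻⁵ × 13.4 × N²
N² = 133,849.6 / (14.9812 × 10⁻⁵) = 893,450,458
N ≈ √893,450,458 ≈ 29,890.6

≈ 29890 RPM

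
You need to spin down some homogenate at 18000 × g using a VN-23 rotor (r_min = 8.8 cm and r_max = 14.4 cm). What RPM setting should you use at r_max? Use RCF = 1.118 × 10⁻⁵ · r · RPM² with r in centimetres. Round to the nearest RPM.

Use r_max = 14.4 cm.
18,000 = 1.118 × 10⁻⁵ × 14.4 × N²
N² = 18,000 / (16.0992 × 10⁻⁵) = 111,806,798
N ≈ √111,806,798 ≈ 10,573.9

10574 RPM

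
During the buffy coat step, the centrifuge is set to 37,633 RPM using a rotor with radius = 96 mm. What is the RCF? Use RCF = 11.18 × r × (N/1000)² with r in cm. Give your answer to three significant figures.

r = 96 mm = 9.6 cm
RCF = 11.18 × 9.6 × (37.633)² = 11.18 × 9.6 × 1,416.242689 ≈ 152,002.5 × g

152000 g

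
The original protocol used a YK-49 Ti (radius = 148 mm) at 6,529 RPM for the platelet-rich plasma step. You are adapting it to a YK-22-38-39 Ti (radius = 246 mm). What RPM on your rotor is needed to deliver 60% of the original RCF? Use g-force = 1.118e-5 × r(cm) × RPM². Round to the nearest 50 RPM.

3900 RPM

Original rotor: r = 148 mm = 14.8 cm
RCF_original = 1.118 × 10⁻⁵ × 14.8 × (6529)² = 1.118 × 10⁻⁵ × 14.8 × 42,627,841 ≈ 7,053.4 × g
Target RCF = 0.6 × 7,053.4 ≈ 4,232 × g
Your rotor: r = 246 mm = 24.6 cm
4,232 = 1.118 × 10⁻⁵ × 24.6 × N²
N² = 4,232 / (27.5028 × 10⁻⁵) = 15,387,524
N ≈ √15,387,524 ≈ 3,922.7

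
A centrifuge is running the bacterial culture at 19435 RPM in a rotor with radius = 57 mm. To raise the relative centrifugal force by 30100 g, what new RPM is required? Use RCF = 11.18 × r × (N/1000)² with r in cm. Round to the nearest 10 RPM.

r = 57 mm = 5.7 cm
Current RCF = 11.18 × 5.7 × (19.435)² = 11.18 × 5.7 × 377.719225 ≈ 24,070.5 × g
Target RCF = 24,070.5 + 30,100 = 54,170.5 × g
(N/1000)² = 54,170.5 / 63.726 = 850.0534
N = 1000 × √850.0534 ≈ 29,155.7

N₂ ≈ 29160 RPM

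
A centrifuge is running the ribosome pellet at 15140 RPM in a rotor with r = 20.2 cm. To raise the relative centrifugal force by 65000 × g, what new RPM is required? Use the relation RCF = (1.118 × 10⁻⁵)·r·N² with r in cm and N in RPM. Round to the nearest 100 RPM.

Current RCF = 1.118 × 10⁻⁵ × 20.2 × (15140)² = 1.118 × 10⁻⁵ × 20.2 × 229,219,600 ≈ 51,766 × g
Target RCF = 51,766 + 65,000 = 116,766 × g
N² = 116,766 / (22.5836 × 10⁻⁵) = 517,038,913
N ≈ √517,038,913 ≈ 22,738.5

22700 RPM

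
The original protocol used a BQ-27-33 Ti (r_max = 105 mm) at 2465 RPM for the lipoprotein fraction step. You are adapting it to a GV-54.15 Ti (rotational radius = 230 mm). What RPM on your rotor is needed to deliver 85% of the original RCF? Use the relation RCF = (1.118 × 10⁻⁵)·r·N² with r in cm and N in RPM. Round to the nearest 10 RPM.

1540 RPM

Original rotor: r = 105 mm = 10.5 cm
RCF_original = 1.118 × 10⁻⁵ × 10.5 × (2465)² = 1.118 × 10⁻⁵ × 10.5 × 6,076,225 ≈ 713.3 × g
Target RCF = 0.85 × 713.3 ≈ 606.3 × g
Your rotor: r = 230 mm = 23.0 cm
606.3 = 1.118 × 10⁻⁵ × 23 × N²
N² = 606.3 / (25.714 × 10⁻⁵) = 2,357,860
N ≈ √2,357,860 ≈ 1,535.5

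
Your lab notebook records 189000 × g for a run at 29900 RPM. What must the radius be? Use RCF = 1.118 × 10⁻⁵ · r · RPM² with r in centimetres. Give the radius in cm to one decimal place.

189000 = 1.118 × 10⁻⁵ × r × (29900)²
r = 189000 / (1.118 × 10⁻⁵ × 894,010,000) = 189000 / 9995.032 ≈ 18.909 cm

≈ 18.9 cm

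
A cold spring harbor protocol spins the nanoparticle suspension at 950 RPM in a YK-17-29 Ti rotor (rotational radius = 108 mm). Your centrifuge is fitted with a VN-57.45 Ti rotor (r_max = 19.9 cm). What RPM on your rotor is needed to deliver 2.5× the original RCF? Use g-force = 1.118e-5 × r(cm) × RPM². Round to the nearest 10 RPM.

1110 RPM

Original rotor: r = 108 mm = 10.8 cm
RCF = 1.118 × 10⁻⁵ × r × N²
RCF_original = 1.118 × 10⁻⁵ × 10.8 × (950)² = 1.118 × 10⁻⁵ × 10.8 × 902,500 ≈ 109 × g
Target RCF = 2.5 × 109 ≈ 272.5 × g
272.5 = 1.118 × 10⁻⁵ × 19.9 × N²
N² = 272.5 / (22.2482 × 10⁻⁵) = 1,224,818
N ≈ √1,224,818 ≈ 1,106.7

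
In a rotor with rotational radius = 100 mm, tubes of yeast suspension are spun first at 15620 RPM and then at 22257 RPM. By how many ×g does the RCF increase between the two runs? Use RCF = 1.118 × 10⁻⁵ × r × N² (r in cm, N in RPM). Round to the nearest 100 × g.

r = 100 mm = 10.0 cm
RCF₁ = 1.118 × 10⁻⁵ × 10 × (15620)² = 1.118 × 10⁻⁵ × 10 × 243,984,400 ≈ 27,277.5 × g
RCF₂ = 1.118 × 10⁻⁵ × 10 × (22257)² = 1.118 × 10⁻⁵ × 10 × 495,374,049 ≈ 55,382.8 × g
Increase = 55,382.8 − 27,277.5 = 28,105.3

≈ 28100 ×g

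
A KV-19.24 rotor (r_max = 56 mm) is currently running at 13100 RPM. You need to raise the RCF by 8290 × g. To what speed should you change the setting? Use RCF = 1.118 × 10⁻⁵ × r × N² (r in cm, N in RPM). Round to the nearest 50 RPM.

17450 RPM

r = 56 mm = 5.6 cm
Current RCF = 1.118 × 10⁻⁵ × 5.6 × (13100)² = 1.118 × 10⁻⁵ × 5.6 × 171,610,000 ≈ 10,744.2 × g
Target RCF = 10,744.2 + 8,290 = 19,034.2 × g
N² = 19,034.2 / (6.2608 × 10⁻⁵) = 304,021,850
N ≈ √304,021,850 ≈ 17,436.2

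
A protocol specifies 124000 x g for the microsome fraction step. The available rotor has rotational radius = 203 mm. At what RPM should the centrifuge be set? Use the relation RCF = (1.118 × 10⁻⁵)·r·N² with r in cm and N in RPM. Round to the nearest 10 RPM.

r = 203 mm = 20.3 cm
RCF = 1.118 × 10⁻⁵ × r × N²
124,000 = 1.118 × 10⁻⁵ × 20.3 × N²
N² = 124,000 / (22.6954 × 10⁻⁵) = 546,366,224
N ≈ √546,366,224 ≈ 23,374.5

≈ 23370 RPM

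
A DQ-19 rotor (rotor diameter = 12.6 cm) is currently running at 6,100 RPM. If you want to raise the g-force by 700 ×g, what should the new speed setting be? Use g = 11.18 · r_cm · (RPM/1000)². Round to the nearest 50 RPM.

6850 RPM

r = 12.6 / 2 = 6.3 cm
Current RCF = 11.18 × 6.3 × (6.1)² = 11.18 × 6.3 × 37.21 ≈ 2,620.8 × g
Target RCF = 2,620.8 + 700 = 3,320.8 × g
(N/1000)² = 3,320.8 / 70.434 = 47.14768
N = 1000 × √47.14768 ≈ 6,866.4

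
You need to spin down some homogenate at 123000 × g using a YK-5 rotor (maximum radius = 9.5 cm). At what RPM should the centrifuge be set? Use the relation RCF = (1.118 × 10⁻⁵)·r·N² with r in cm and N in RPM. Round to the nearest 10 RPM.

34030 RPM

RCF = 1.118 × 10⁻⁵ × r × N²
123,000 = 1.118 × 10⁻⁵ × 9.5 × N²
N² = 123,000 / (10.621 × 10⁻⁵) = 1,158,083,043
N ≈ √1,158,083,043 ≈ 34,030.6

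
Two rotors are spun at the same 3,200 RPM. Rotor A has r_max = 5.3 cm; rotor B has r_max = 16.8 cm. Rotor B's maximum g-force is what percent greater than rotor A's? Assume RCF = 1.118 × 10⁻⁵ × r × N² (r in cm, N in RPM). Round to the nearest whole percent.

At equal RPM, RCF scales linearly with r: ratio = 16.8 / 5.3 = 3.1698.
So rotor B delivers 217.0% more g-force.

217%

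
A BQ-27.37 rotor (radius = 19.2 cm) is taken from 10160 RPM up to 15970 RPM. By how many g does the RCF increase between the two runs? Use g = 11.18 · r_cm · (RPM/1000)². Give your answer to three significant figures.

≈ 32600 g

RCF₁ = 11.18 × 19.2 × (10.16)² = 11.18 × 19.2 × 103.2256 ≈ 22,158 × g
RCF₂ = 11.18 × 19.2 × (15.97)² = 11.18 × 19.2 × 255.0409 ≈ 54,746.1 × g
Increase = 54,746.1 − 22,158 = 32,588.1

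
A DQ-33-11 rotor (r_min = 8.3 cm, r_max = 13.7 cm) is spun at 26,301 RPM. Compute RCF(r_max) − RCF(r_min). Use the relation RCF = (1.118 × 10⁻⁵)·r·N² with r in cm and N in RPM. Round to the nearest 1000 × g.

ΔRCF = 1.118 × 10⁻⁵ × (r_max − r_min) × N² = 1.118 × 10⁻⁵ × 5.4 × 691,742,601 ≈ 41,761.9

42000 ×g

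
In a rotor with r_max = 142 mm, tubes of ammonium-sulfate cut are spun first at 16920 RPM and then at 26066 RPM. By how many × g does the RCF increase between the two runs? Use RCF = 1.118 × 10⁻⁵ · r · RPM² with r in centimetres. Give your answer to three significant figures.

≈ 62400 × g

r = 142 mm = 14.2 cm
RCF₁ = 1.118 × 10⁻⁵ × 14.2 × (16920)² = 1.118 × 10⁻⁵ × 14.2 × 286,286,400 ≈ 45,449.7 × g
RCF₂ = 1.118 × 10⁻⁵ × 14.2 × (26066)² = 1.118 × 10⁻⁵ × 14.2 × 679,436,356 ≈ 107,864.6 × g
Increase = 107,864.6 − 45,449.7 = 62,414.9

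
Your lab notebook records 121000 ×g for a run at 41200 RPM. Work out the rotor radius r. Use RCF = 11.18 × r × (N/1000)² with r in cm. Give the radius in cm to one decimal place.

121000 = 11.18 × r × (41.2)²
r = 121000 / (11.18 × 1697.44) = 121000 / 18977.38 ≈ 6.376 cm

r ≈ 6.4 cm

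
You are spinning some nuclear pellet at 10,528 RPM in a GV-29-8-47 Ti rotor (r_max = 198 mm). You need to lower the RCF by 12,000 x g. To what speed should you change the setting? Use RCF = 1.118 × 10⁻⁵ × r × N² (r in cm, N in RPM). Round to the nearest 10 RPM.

N₂ ≈ 7530 RPM

r = 198 mm = 19.8 cm
Current RCF = 1.118 × 10⁻⁵ × 19.8 × (10528)² = 1.118 × 10⁻⁵ × 19.8 × 110,838,784 ≈ 24,535.7 × g
Target RCF = 24,535.7 − 12,000 = 12,535.7 × g
N² = 12,535.7 / (22.1364 × 10⁻⁵) = 56,629,353
N ≈ √56,629,353 ≈ 7,525.2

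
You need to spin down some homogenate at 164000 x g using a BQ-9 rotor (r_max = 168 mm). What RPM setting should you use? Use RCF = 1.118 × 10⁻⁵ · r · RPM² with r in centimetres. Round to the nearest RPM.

29549 RPM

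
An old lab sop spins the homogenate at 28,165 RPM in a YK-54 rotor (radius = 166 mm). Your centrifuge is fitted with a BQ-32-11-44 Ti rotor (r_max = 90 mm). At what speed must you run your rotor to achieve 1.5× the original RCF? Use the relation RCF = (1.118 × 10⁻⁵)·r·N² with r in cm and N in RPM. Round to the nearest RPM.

≈ 46848 RPM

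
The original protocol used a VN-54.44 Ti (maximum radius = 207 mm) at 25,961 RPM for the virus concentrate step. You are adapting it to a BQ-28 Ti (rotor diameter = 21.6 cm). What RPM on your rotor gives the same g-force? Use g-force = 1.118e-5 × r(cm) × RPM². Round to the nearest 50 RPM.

Original rotor: r = 207 mm = 20.7 cm
RCF = 1.118 × 10⁻⁵ × r × N²
RCF_original = 1.118 × 10⁻⁵ × 20.7 × (25961)² = 1.118 × 10⁻⁵ × 20.7 × 673,973,521 ≈ 155,975 × g
Your rotor: r = 21.6 / 2 = 10.8 cm
155,975 = 1.118 × 10⁻⁵ × 10.8 × N²
N² = 155,975 / (12.0744 × 10⁻⁵) = 1,291,782,614
N ≈ √1,291,782,614 ≈ 35,941.4

≈ 35950 RPM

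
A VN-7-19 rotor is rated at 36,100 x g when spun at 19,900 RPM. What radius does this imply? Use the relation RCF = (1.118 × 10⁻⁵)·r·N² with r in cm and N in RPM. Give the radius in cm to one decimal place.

8.2 cm

RCF = 1.118 × 10⁻⁵ × r × N²
36100 = 1.118 × 10⁻⁵ × r × (19900)²
r = 36100 / (1.118 × 10⁻⁵ × 396,010,000) = 36100 / 4427.392 ≈ 8.154 cm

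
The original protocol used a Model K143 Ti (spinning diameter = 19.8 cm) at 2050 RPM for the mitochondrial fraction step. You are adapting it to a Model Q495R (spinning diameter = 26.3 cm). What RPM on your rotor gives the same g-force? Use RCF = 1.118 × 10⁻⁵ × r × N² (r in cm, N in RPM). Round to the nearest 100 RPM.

Original rotor: r = 19.8 / 2 = 9.9 cm
RCF_original = 1.118 × 10⁻⁵ × 9.9 × (2050)² = 1.118 × 10⁻⁵ × 9.9 × 4,202,500 ≈ 465.1 × g
Your rotor: r = 26.3 / 2 = 13.15 cm
465.1 = 1.118 × 10⁻⁵ × 13.15 × N²
N² = 465.1 / (14.7017 × 10⁻⁵) = 3,163,580
N ≈ √3,163,580 ≈ 1,778.6

≈ 1800 RPM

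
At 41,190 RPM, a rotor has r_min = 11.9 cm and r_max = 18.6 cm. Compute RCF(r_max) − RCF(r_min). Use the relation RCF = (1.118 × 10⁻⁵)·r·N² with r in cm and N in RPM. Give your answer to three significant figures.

RCF_max = 1.118 × 10⁻⁵ × 18.6 × (41190)² = 1.118 × 10⁻⁵ × 18.6 × 1,696,616,100 ≈ 352,807.9 × g
RCF_min = 1.118 × 10⁻⁵ × 11.9 × (41190)² = 1.118 × 10⁻⁵ × 11.9 × 1,696,616,100 ≈ 225,721.2 × g
ΔRCF = 352,807.9 − 225,721.2 = 127,086.7

ΔRCF ≈ 127000 × g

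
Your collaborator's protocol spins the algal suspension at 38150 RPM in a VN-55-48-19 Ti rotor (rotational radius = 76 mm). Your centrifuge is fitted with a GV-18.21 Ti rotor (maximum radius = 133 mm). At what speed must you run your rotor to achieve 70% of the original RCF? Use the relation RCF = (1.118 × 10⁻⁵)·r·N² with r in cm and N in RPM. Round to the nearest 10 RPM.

24130 RPM

Original rotor: r = 76 mm = 7.6 cm
RCF_original = 1.118 × 10⁻⁵ × 7.6 × (38150)² = 1.118 × 10⁻⁵ × 7.6 × 1,455,422,500 ≈ 123,664.3 × g
Target RCF = 0.7 × 123,664.3 ≈ 86,565 × g
Your rotor: r = 133 mm = 13.3 cm
86,565 = 1.118 × 10⁻⁵ × 13.3 × N²
N² = 86,565 / (14.8694 × 10⁻⁵) = 582,168,749
N ≈ √582,168,749 ≈ 24,128.2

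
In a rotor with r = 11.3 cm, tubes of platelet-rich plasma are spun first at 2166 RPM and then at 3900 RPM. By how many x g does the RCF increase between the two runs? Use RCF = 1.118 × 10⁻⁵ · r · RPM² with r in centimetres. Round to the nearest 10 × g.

RCF₁ = 1.118 × 10⁻⁵ × 11.3 × (2166)² = 1.118 × 10⁻⁵ × 11.3 × 4,691,556 ≈ 592.7 × g
RCF₂ = 1.118 × 10⁻⁵ × 11.3 × (3900)² = 1.118 × 10⁻⁵ × 11.3 × 15,210,000 ≈ 1,921.5 × g
Increase = 1,921.5 − 592.7 = 1,328.8

≈ 1330 x g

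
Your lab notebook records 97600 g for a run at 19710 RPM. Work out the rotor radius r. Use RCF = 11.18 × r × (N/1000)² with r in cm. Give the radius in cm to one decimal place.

97600 = 11.18 × r × (19.71)²
r = 97600 / (11.18 × 388.4841) = 97600 / 4343.252 ≈ 22.472 cm

≈ 22.5 cm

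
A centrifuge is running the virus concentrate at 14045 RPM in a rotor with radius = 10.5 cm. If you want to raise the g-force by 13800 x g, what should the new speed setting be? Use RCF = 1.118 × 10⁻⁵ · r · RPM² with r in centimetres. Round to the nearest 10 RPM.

Current RCF = 1.118 × 10⁻⁵ × 10.5 × (14045)² = 1.118 × 10⁻⁵ × 10.5 × 197,262,025 ≈ 23,156.6 × g
Target RCF = 23,156.6 + 13,800 = 36,956.6 × g
N² = 36,956.6 / (11.739 × 10⁻⁵) = 314,818,979
N ≈ √314,818,979 ≈ 17,743.1

17740 RPM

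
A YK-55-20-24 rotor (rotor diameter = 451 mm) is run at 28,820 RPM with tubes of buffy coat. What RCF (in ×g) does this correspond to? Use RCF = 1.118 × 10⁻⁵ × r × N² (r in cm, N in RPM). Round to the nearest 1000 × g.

r = 451 mm / 2 = 225.5 mm = 22.55 cm
RCF = 1.118 × 10⁻⁵ × 22.55 × (28820)² = 1.118 × 10⁻⁵ × 22.55 × 830,592,400 ≈ 209,399.8 × g

209000 ×g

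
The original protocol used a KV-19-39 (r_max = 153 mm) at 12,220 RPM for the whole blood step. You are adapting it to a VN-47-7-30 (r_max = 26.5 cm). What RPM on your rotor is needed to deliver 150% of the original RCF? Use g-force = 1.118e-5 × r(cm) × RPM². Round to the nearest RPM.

Original rotor: r = 153 mm = 15.3 cm
RCF_original = 1.118 × 10⁻⁵ × 15.3 × (12220)² = 1.118 × 10⁻⁵ × 15.3 × 149,328,400 ≈ 25,543.2 × g
Target RCF = 1.5 × 25,543.2 ≈ 38,314.8 × g
38,314.8 = 1.118 × 10⁻⁵ × 26.5 × N²
N² = 38,314.8 / (29.627 × 10⁻⁵) = 129,323,927
N ≈ √129,323,927 ≈ 11,372.1

11372 RPM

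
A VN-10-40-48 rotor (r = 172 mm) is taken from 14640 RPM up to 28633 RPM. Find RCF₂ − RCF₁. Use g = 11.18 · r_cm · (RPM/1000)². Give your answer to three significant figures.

116000 x g

r = 172 mm = 17.2 cm
RCF₁ = 11.18 × 17.2 × (14.64)² = 11.18 × 17.2 × 214.3296 ≈ 41,214.7 × g
RCF₂ = 11.18 × 17.2 × (28.633)² = 11.18 × 17.2 × 819.848689 ≈ 157,653.6 × g
Increase = 157,653.6 − 41,214.7 = 116,438.9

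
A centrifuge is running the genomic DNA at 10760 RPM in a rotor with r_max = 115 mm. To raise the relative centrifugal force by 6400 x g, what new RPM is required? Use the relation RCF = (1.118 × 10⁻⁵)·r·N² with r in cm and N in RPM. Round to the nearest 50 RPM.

N₂ ≈ 12850 RPM

r = 115 mm = 11.5 cm
Current RCF = 1.118 × 10⁻⁵ × 11.5 × (10760)² = 1.118 × 10⁻⁵ × 11.5 × 115,777,600 ≈ 14,885.5 × g
Target RCF = 14,885.5 + 6,400 = 21,285.5 × g
N² = 21,285.5 / (12.857 × 10⁻⁵) = 165,555,728
N ≈ √165,555,728 ≈ 12,866.8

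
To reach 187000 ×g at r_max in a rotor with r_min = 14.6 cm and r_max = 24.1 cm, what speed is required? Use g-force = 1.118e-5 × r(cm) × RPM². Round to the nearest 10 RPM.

Use r_max = 24.1 cm.
187,000 = 1.118 × 10⁻⁵ × 24.1 × N²
N² = 187,000 / (26.9438 × 10⁻⁵) = 694,037,218
N ≈ √694,037,218 ≈ 26,344.6

N ≈ 26340 RPM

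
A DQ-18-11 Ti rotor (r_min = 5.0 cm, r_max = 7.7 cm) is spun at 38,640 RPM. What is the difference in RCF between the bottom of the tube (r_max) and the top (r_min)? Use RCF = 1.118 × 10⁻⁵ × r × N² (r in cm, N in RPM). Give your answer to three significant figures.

RCF_max = 1.118 × 10⁻⁵ × 7.7 × (38640)² = 1.118 × 10⁻⁵ × 7.7 × 1,493,049,600 ≈ 128,530.7 × g
RCF_min = 1.118 × 10⁻⁵ × 5 × (38640)² = 1.118 × 10⁻⁵ × 5 × 1,493,049,600 ≈ 83,461.5 × g
ΔRCF = 128,530.7 − 83,461.5 = 45,069.2

ΔRCF ≈ 45100 x g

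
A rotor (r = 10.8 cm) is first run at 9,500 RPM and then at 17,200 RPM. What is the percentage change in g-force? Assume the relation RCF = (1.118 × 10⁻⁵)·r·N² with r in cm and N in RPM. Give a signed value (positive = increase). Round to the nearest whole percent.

RCF ∝ N², so the ratio is (17200/9500)² = (1.810526)² = 3.2780.
Change = 3.2780 − 1 = +2.2780 → +227.8%.

+228%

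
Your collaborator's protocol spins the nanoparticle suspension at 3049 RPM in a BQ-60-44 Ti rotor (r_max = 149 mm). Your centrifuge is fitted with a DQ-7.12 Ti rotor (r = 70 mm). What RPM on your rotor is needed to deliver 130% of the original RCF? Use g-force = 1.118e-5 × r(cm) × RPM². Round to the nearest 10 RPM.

≈ 5070 RPM

Original rotor: r = 149 mm = 14.9 cm
RCF_original = 1.118 × 10⁻⁵ × 14.9 × (3049)² = 1.118 × 10⁻⁵ × 14.9 × 9,296,401 ≈ 1,548.6 × g
Target RCF = 1.3 × 1,548.6 ≈ 2,013.2 × g
Your rotor: r = 70 mm = 7.0 cm
2,013.2 = 1.118 × 10⁻⁵ × 7 × N²
N² = 2,013.2 / (7.826 × 10⁻⁵) = 25,724,508
N ≈ √25,724,508 ≈ 5,071.9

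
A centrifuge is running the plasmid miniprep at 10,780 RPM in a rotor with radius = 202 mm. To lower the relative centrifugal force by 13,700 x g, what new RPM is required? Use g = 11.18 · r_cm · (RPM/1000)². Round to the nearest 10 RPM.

N₂ ≈ 7450 RPM

r = 202 mm = 20.2 cm
Current RCF = 11.18 × 20.2 × (10.78)² = 11.18 × 20.2 × 116.2084 ≈ 26,244 × g
Target RCF = 26,244 − 13,700 = 12,544 × g
(N/1000)² = 12,544 / 225.836 = 55.54473
N = 1000 × √55.54473 ≈ 7,452.8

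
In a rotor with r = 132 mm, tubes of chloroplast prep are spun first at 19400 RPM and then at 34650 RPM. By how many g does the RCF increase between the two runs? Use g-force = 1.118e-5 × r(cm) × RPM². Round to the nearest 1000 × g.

122000 g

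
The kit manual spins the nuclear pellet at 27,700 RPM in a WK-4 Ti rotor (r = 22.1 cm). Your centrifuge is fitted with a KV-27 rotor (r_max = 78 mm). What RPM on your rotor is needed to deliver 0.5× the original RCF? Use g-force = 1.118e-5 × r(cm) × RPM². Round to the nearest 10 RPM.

32970 RPM

RCF = 1.118 × 10⁻⁵ × r × N²
RCF_original = 1.118 × 10⁻⁵ × 22.1 × (27700)² = 1.118 × 10⁻⁵ × 22.1 × 767,290,000 ≈ 189,580.5 × g
Target RCF = 0.5 × 189,580.5 ≈ 94,790.2 × g
Your rotor: r = 78 mm = 7.8 cm
94,790.2 = 1.118 × 10⁻⁵ × 7.8 × N²
N² = 94,790.2 / (8.7204 × 10⁻⁵) = 1,086,993,716
N ≈ √1,086,993,716 ≈ 32,969.6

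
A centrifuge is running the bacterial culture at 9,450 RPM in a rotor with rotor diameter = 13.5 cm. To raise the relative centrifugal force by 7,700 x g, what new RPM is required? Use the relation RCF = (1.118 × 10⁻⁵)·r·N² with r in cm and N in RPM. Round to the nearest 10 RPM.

13830 RPM

r = 13.5 / 2 = 6.75 cm
Current RCF = 1.118 × 10⁻⁵ × 6.75 × (9450)² = 1.118 × 10⁻⁵ × 6.75 × 89,302,500 ≈ 6,739.2 × g
Target RCF = 6,739.2 + 7,700 = 14,439.2 × g
N² = 14,439.2 / (7.5465 × 10⁻⁵) = 191,336,381
N ≈ √191,336,381 ≈ 13,832.4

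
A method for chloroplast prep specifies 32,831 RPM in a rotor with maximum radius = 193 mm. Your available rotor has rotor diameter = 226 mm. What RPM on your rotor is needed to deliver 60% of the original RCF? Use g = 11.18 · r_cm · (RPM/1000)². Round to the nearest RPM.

33235 RPM

Original rotor: r = 193 mm = 19.3 cm
RCF_original = 11.18 × 19.3 × (32.831)² = 11.18 × 19.3 × 1,077.874561 ≈ 232,577.3 × g
Target RCF = 0.6 × 232,577.3 ≈ 139,546.4 × g
Your rotor: r = 226 mm / 2 = 113 mm = 11.3 cm
139,546.4 = 11.18 × 11.3 × (N/1000)²
(N/1000)² = 139,546.4 / 126.334 = 1104.583
N = 1000 × √1104.583 ≈ 33,235.3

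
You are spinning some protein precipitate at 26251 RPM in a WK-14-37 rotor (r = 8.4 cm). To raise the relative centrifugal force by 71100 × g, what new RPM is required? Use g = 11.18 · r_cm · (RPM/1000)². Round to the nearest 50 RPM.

Current RCF = 11.18 × 8.4 × (26.251)² = 11.18 × 8.4 × 689.115001 ≈ 64,716.2 × g
Target RCF = 64,716.2 + 71,100 = 135,816.2 × g
(N/1000)² = 135,816.2 / 93.912 = 1446.207
N = 1000 × √1446.207 ≈ 38,029.0

N₂ ≈ 38050 RPM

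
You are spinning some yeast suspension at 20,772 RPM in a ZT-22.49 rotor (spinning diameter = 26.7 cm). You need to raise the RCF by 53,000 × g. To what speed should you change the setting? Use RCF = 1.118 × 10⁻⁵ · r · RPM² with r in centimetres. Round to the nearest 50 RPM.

r = 26.7 / 2 = 13.35 cm
Current RCF = 1.118 × 10⁻⁵ × 13.35 × (20772)² = 1.118 × 10⁻⁵ × 13.35 × 431,475,984 ≈ 64,399.1 × g
Target RCF = 64,399.1 + 53,000 = 117,399.1 × g
N² = 117,399.1 / (14.9253 × 10⁻⁵) = 786,577,824
N ≈ √786,577,824 ≈ 28,046.0

28050 RPM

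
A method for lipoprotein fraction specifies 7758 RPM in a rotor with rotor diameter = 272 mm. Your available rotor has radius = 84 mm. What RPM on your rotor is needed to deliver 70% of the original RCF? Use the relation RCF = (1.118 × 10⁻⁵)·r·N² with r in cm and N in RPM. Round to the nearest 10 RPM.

8260 RPM

Original rotor: r = 272 mm / 2 = 136 mm = 13.6 cm
RCF_original = 1.118 × 10⁻⁵ × 13.6 × (7758)² = 1.118 × 10⁻⁵ × 13.6 × 60,186,564 ≈ 9,151.2 × g
Target RCF = 0.7 × 9,151.2 ≈ 6,405.8 × g
Your rotor: r = 84 mm = 8.4 cm
6,405.8 = 1.118 × 10⁻⁵ × 8.4 × N²
N² = 6,405.8 / (9.3912 × 10⁻⁵) = 68,210,665
N ≈ √68,210,665 ≈ 8,259.0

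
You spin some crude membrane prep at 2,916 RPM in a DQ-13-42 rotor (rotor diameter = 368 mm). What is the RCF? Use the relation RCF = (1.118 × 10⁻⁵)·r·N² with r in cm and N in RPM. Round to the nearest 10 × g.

r = 368 mm / 2 = 184 mm = 18.4 cm
RCF = 1.118 × 10⁻⁵ × r × N²
RCF = 1.118 × 10⁻⁵ × 18.4 × (2916)² = 1.118 × 10⁻⁵ × 18.4 × 8,503,056 ≈ 1,749.2 × g

1750 × g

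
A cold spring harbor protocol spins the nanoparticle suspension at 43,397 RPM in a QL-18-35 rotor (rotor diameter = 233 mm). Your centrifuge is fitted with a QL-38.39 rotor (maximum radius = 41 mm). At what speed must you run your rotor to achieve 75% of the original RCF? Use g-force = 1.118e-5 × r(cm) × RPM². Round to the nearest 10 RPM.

Original rotor: r = 233 mm / 2 = 116.5 mm = 11.65 cm
RCF = 1.118 × 10⁻⁵ × r × N²
RCF_original = 1.118 × 10⁻⁵ × 11.65 × (43397)² = 1.118 × 10⁻⁵ × 11.65 × 1,883,299,609 ≈ 245,294.1 × g
Target RCF = 0.75 × 245,294.1 ≈ 183,970.6 × g
Your rotor: r = 41 mm = 4.1 cm
183,970.6 = 1.118 × 10⁻⁵ × 4.1 × N²
N² = 183,970.6 / (4.5838 × 10⁻⁵) = 4,013,495,353
N ≈ √4,013,495,353 ≈ 63,352.2

≈ 63350 RPM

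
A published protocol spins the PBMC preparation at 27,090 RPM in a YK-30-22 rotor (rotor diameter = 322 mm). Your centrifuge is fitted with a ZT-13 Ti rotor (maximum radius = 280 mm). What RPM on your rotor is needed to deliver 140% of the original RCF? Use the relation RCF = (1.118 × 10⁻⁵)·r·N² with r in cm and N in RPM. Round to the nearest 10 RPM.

Original rotor: r = 322 mm / 2 = 161 mm = 16.1 cm
RCF_original = 1.118 × 10⁻⁵ × 16.1 × (27090)² = 1.118 × 10⁻⁵ × 16.1 × 733,868,100 ≈ 132,094.8 × g
Target RCF = 1.4 × 132,094.8 ≈ 184,932.7 × g
Your rotor: r = 280 mm = 28.0 cm
184,932.7 = 1.118 × 10⁻⁵ × 28 × N²
N² = 184,932.7 / (31.304 × 10⁻⁵) = 590,763,800
N ≈ √590,763,800 ≈ 24,305.6

≈ 24310 RPM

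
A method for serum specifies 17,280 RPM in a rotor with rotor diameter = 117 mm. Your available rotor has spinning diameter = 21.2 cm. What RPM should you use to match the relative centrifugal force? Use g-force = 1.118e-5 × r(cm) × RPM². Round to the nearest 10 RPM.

Original rotor: r = 117 mm / 2 = 58.5 mm = 5.85 cm
RCF = 1.118 × 10⁻⁵ × r × N²
RCF_original = 1.118 × 10⁻⁵ × 5.85 × (17280)² = 1.118 × 10⁻⁵ × 5.85 × 298,598,400 ≈ 19,529.2 × g
Your rotor: r = 21.2 / 2 = 10.6 cm
19,529.2 = 1.118 × 10⁻⁵ × 10.6 × N²
N² = 19,529.2 / (11.8508 × 10⁻⁵) = 164,792,250
N ≈ √164,792,250 ≈ 12,837.1

≈ 12840 RPM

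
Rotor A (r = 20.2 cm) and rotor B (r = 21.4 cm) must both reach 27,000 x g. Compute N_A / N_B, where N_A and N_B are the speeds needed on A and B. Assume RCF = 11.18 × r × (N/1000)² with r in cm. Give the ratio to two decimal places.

1.03

At fixed RCF, N ∝ 1/√r, so N_A/N_B = √(r_B/r_A) = √(21.4/20.2) = √1.059406 = 1.0293.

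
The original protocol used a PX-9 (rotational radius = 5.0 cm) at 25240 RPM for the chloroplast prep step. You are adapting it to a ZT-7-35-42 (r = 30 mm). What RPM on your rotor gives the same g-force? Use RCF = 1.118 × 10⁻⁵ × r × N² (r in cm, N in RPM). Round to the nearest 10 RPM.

32580 RPM

RCF = 1.118 × 10⁻⁵ × r × N²
RCF_original = 1.118 × 10⁻⁵ × 5 × (25240)² = 1.118 × 10⁻⁵ × 5 × 637,057,600 ≈ 35,611.5 × g
Your rotor: r = 30 mm = 3.0 cm
35,611.5 = 1.118 × 10⁻⁵ × 3 × N²
N² = 35,611.5 / (3.354 × 10⁻⁵) = 1,061,762,075
N ≈ √1,061,762,075 ≈ 32,584.7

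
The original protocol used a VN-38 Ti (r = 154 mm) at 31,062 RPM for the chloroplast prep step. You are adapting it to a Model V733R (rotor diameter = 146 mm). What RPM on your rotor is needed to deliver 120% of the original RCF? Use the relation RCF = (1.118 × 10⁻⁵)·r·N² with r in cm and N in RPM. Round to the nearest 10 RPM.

≈ 49420 RPM

Original rotor: r = 154 mm = 15.4 cm
RCF = 1.118 × 10⁻⁵ × r × N²
RCF_original = 1.118 × 10⁻⁵ × 15.4 × (31062)² = 1.118 × 10⁻⁵ × 15.4 × 964,847,844 ≈ 166,119.8 × g
Target RCF = 1.2 × 166,119.8 ≈ 199,343.8 × g
Your rotor: r = 146 mm / 2 = 73 mm = 7.3 cm
199,343.8 = 1.118 × 10⁻⁵ × 7.3 × N²
N² = 199,343.8 / (8.1614 × 10⁻⁵) = 2,442,519,666
N ≈ √2,442,519,666 ≈ 49,421.9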